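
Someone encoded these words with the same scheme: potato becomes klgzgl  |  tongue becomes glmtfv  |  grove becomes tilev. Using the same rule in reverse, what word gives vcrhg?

Letters are reflected about the middle of the alphabet (position → 25−position): Atbash.
Reversing it on vcrhg: v↔e, c↔x, r↔i, h↔s, g↔t.

exist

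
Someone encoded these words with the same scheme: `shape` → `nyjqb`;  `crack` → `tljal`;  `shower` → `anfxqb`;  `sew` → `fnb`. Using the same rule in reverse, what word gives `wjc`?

The output letters match the input read backwards, each shifted +9: shape reversed is epahs. The word is reversed, then every letter is shifted forward by 9.
Reversing it on wjc: shift back: w−9=n, j−9=a, c−9=t → nat; then reverse → tan.

tan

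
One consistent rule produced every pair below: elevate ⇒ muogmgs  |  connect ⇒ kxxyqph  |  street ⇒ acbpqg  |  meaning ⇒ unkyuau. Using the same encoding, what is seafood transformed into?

In elevate: e→m is +8, l→u is +9, e→o is +10, v→g is +11 — the shift increases by 1 each position. Letter i (0-indexed) is shifted by i+8, so successive shifts are 8, 9, 10, ….
On seafood: s+8=a, e+9=n, a+10=k, f+11=q, o+12=a, o+13=b, d+14=r.

ankqabr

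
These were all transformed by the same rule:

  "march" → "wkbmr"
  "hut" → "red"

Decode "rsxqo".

Compare letters: m→w is +10, a→k is +10, r→b is +10 — a constant shift. It's a constant shift of +10 (ROT10).
Undoing it on rsxqo: r−10=h, s−10=i, x−10=n, q−10=g, o−10=e.

hinge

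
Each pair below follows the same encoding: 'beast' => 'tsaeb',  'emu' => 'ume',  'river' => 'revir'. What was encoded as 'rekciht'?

thicker

The word is simply reversed.
Undoing it on rekciht: then reverse → thicker.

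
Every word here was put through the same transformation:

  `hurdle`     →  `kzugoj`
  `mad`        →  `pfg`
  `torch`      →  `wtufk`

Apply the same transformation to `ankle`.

The shift depends on letter class: consonant h→k is +3, but vowel u→z is +5. Vowels shift forward by 5 and consonants shift forward by 3.
Applying it to ankle: a(vowel)+5=f, n(cons)+3=q, k(cons)+3=n, l(cons)+3=o, e(vowel)+5=j.

fqnoj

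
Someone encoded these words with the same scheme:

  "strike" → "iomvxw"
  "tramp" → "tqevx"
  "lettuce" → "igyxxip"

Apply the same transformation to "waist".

xwmea

The output letters match the input read backwards, each shifted +4: strike reversed is ekirts. The word is reversed, then every letter is shifted forward by 4.
Applying it to waist: reverse → tsiaw; then shift: t+4=x, s+4=w, i+4=m, a+4=e, w+4=a.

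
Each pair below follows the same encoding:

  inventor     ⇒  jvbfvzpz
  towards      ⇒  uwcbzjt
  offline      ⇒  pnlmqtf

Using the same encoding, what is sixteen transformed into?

Shifts by position in inventor: pos 0: i→j (+1), pos 1: n→v (+8), pos 2: v→b (+6), pos 3: e→f (+1), pos 4: n→v (+8), pos 5: t→z (+6) — repeating every 3. A repeating key of period 3 is used — shifts +1, +8, +6 over and over.
For sixteen: s+1=t, i+8=q, x+6=d, t+1=u, e+8=m, e+6=k, n+1=o.

tqdumko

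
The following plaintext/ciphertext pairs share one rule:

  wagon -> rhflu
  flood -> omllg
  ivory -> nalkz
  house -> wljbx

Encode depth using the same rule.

w(22)→r(17) and a(0)→h(7) fit y≡17x+7 (mod 26); the inverse of 17 mod 26 is 23. Treating letters as 0–25, the rule is x ↦ 17x + 7 (mod 26).
For depth: d(3)→17·3+7≡6=g; e(4)→17·4+7≡23=x; p(15)→17·15+7≡2=c; t(19)→17·19+7≡18=s; h(7)→17·7+7≡22=w (all mod 26).

gxcsw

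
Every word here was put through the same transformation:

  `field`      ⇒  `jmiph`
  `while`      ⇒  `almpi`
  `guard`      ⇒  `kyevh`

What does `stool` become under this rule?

Compare letters: f→j is +4, i→m is +4, e→i is +4 — a constant shift. This is a Caesar cipher with shift 4.
Applying it to stool: s+4=w, t+4=x, o+4=s, o+4=s, l+4=p.

wxssp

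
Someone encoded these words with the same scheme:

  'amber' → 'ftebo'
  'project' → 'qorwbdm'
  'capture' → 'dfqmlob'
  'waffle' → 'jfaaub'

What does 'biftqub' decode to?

Each letter's alphabet position (a=0..z=25) is mapped through 25·x+5 mod 26 — an affine cipher.
Undoing it on biftqub: b(1)→25·(1−5)≡4=e; i(8)→25·(8−5)≡23=x; f(5)→25·(5−5)≡0=a; t(19)→25·(19−5)≡12=m; q(16)→25·(16−5)≡15=p; u(20)→25·(20−5)≡11=l; b(1)→25·(1−5)≡4=e (all mod 26).

example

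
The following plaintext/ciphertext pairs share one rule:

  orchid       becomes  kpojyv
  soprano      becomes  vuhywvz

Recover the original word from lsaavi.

bottle

The output letters match the input read backwards, each shifted +7: orchid reversed is dihcro. Two steps: reverse the string, then apply a Caesar shift of +7.
Decoding lsaavi: shift back: l−7=e, s−7=l, a−7=t, a−7=t, v−7=o, i−7=b → elttob; then reverse → bottle.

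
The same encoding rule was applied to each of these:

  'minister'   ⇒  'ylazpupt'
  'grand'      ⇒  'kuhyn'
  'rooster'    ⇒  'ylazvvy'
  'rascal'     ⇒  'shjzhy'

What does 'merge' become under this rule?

The output letters match the input read backwards, each shifted +7: minister reversed is retsinim. Read the word backwards and shift each letter +7.
On merge: reverse → egrem; then shift: e+7=l, g+7=n, r+7=y, e+7=l, m+7=t.

lnylt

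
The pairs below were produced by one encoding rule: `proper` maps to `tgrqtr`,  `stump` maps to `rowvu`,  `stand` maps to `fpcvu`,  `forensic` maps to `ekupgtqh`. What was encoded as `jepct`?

The output letters match the input read backwards, each shifted +2: proper reversed is reporp. The word is reversed, then every letter is shifted forward by 2.
Reversing it on jepct: shift back: j−2=h, e−2=c, p−2=n, c−2=a, t−2=r → hcnar; then reverse → ranch.

ranch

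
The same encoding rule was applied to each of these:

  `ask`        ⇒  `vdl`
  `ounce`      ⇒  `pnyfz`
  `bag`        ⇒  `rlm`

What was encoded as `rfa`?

The word is reversed, then every letter is shifted forward by 11.
Undoing it on rfa: shift back: r−11=g, f−11=u, a−11=p → gup; then reverse → pug.

pug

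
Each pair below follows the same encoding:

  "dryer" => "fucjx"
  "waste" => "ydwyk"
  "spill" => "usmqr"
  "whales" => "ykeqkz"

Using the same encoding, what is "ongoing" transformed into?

Each letter shifts forward by (position + 2), i.e. 2, 3, 4, … — the shift grows by one for each successive letter.
For ongoing: o+2=q, n+3=q, g+4=k, o+5=t, i+6=o, n+7=u, g+8=o.

qqktouo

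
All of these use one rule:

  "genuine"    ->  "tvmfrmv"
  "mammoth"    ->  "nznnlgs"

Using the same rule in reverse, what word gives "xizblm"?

crayon

Each pair mirrors across the alphabet (g↔t, e↔v, n↔m): positions sum to 25. This is the alphabet-reversal cipher (Atbash): a becomes z, b becomes y, etc.
Reversing it on xizblm: x↔c, i↔r, z↔a, b↔y, l↔o, m↔n.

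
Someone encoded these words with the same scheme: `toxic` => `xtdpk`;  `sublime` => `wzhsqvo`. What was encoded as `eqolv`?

alien

The shift increases by 1 at each position, starting from +4: 4, 5, 6, ….
Decoding eqolv: e−4=a, q−5=l, o−6=i, l−7=e, v−8=n.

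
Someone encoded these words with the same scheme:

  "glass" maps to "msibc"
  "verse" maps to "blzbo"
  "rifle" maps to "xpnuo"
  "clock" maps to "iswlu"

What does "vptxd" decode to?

The shift increases by 1 at each position, starting from +6: 6, 7, 8, ….
Reversing it on vptxd: v−6=p, p−7=i, t−8=l, x−9=o, d−10=t.

pilot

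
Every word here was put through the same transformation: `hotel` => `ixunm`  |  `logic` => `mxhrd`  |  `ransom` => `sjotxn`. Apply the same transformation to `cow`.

The shift depends on letter class: consonant h→i is +1, but vowel o→x is +9. Two shifts are in play — +9 for a/e/i/o/u, +1 for every other letter.
Applying it to cow: c(cons)+1=d, o(vowel)+9=x, w(cons)+1=x.

dxx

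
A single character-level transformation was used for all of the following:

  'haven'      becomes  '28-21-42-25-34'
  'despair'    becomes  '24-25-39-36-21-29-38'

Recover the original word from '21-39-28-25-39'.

h is letter #8 and maps to 28: an offset of 20. The number is (letter's place in the alphabet, a=1) + 20.
Decoding 21-39-28-25-39: 21→(21−20)÷1=1=a, 39→(39−20)÷1=19=s, 28→(28−20)÷1=8=h, 25→(25−20)÷1=5=e, 39→(39−20)÷1=19=s.

ashes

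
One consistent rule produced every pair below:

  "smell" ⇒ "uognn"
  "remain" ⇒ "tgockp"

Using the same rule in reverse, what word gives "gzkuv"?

Compare letters: s→u is +2, m→o is +2, e→g is +2 — a constant shift. Each letter is shifted forward by 2 in the alphabet (a Caesar shift of +2).
Undoing it on gzkuv: g−2=e, z−2=x, k−2=i, u−2=s, v−2=t.

exist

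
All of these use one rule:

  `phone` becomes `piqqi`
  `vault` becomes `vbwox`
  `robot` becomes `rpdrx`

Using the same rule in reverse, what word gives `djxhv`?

In phone: p→p is +0, h→i is +1, o→q is +2, n→q is +3 — the shift increases by 1 each position. Letter i (0-indexed) is shifted by i+0, so successive shifts are 0, 1, 2, ….
Undoing it on djxhv: d−0=d, j−1=i, x−2=v, h−3=e, v−4=r.

diver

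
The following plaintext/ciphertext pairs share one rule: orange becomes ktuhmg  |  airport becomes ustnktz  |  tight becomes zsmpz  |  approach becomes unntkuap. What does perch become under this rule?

o(14)→k(10) and r(17)→t(19) fit y≡3x+20 (mod 26); the inverse of 3 mod 26 is 9. Each letter's alphabet position (a=0..z=25) is mapped through 3·x+20 mod 26 — an affine cipher.
Applying it to perch: p(15)→3·15+20≡13=n; e(4)→3·4+20≡6=g; r(17)→3·17+20≡19=t; c(2)→3·2+20≡0=a; h(7)→3·7+20≡15=p (all mod 26).

ngtap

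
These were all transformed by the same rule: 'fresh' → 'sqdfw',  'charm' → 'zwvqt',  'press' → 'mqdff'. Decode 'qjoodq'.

rudder

This is an affine cipher: with a=0,…,z=25, each position x becomes (15x+21) mod 26.
Reversing it on qjoodq: q(16)→7·(16−21)≡17=r; j(9)→7·(9−21)≡20=u; o(14)→7·(14−21)≡3=d; o(14)→7·(14−21)≡3=d; d(3)→7·(3−21)≡4=e; q(16)→7·(16−21)≡17=r (all mod 26).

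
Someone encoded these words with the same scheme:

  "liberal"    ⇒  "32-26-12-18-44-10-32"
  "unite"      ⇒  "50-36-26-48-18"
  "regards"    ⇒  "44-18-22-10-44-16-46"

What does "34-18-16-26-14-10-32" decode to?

medical

l(#12)→32 and i(#9)→26: differences scale by 2, so n = 2·pos + 8. With a=1..z=26, the number is 2·pos + 8.
Decoding 34-18-16-26-14-10-32: 34→(34−8)÷2=13=m, 18→(18−8)÷2=5=e, 16→(16−8)÷2=4=d, 26→(26−8)÷2=9=i, 14→(14−8)÷2=3=c, 10→(10−8)÷2=1=a, 32→(32−8)÷2=12=l.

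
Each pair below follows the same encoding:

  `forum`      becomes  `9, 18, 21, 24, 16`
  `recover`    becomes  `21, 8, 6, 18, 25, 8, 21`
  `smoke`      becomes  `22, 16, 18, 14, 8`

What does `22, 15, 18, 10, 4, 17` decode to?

slogan

Each letter is replaced by its alphabet position (a=1..z=26) + 3.
Decoding 22, 15, 18, 10, 4, 17: 22→(22−3)÷1=19=s, 15→(15−3)÷1=12=l, 18→(18−3)÷1=15=o, 10→(10−3)÷1=7=g, 4→(4−3)÷1=1=a, 17→(17−3)÷1=14=n.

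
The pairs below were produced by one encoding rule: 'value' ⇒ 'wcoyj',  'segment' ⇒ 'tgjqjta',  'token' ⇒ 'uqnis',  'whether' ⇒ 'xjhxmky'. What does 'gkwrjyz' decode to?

The shift increases by 1 at each position, starting from +1: 1, 2, 3, ….
Decoding gkwrjyz: g−1=f, k−2=i, w−3=t, r−4=n, j−5=e, y−6=s, z−7=s.

fitness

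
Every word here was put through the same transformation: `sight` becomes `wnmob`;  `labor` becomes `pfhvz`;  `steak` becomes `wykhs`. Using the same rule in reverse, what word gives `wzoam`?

suite

In sight: s→w is +4, i→n is +5, g→m is +6, h→o is +7 — the shift increases by 1 each position. Letter i (0-indexed) is shifted by i+4, so successive shifts are 4, 5, 6, ….
Reversing it on wzoam: w−4=s, z−5=u, o−6=i, a−7=t, m−8=e.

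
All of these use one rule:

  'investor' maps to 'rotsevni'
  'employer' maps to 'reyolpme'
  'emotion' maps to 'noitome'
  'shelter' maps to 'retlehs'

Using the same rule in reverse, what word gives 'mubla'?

album

The word is simply reversed.
Reversing it on mubla: then reverse → album.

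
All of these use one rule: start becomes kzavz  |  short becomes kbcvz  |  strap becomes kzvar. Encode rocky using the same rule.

vceuw

s(18)→k(10) and t(19)→z(25) fit y≡15x+0 (mod 26); the inverse of 15 mod 26 is 7. Each letter's alphabet position (a=0..z=25) is mapped through 15·x+0 mod 26 — an affine cipher.
On rocky: r(17)→15·17+0≡21=v; o(14)→15·14+0≡2=c; c(2)→15·2+0≡4=e; k(10)→15·10+0≡20=u; y(24)→15·24+0≡22=w (all mod 26).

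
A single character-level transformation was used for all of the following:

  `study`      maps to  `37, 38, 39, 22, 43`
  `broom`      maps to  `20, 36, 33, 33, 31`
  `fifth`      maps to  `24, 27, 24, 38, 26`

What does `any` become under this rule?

s is letter #19 and maps to 37: an offset of 18. The number is (letter's place in the alphabet, a=1) + 18.
For any: a=1→19, n=14→32, y=25→43.

19, 32, 43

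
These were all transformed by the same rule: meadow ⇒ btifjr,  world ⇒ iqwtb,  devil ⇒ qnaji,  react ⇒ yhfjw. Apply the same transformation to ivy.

The output letters match the input read backwards, each shifted +5: meadow reversed is wodaem. Two steps: reverse the string, then apply a Caesar shift of +5.
Applying it to ivy: reverse → yvi; then shift: y+5=d, v+5=a, i+5=n.

dan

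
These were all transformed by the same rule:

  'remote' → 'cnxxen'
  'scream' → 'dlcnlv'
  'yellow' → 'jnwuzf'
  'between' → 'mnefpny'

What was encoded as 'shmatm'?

Shifts by position in remote: pos 0: r→c (+11), pos 1: e→n (+9), pos 2: m→x (+11), pos 3: o→x (+9) — repeating every 2. A repeating key of period 2 is used — shifts +11, +9 over and over.
Undoing it on shmatm: s−11=h, h−9=y, m−11=b, a−9=r, t−11=i, m−9=d.

hybrid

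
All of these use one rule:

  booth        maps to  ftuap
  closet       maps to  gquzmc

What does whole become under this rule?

In booth: b→f is +4, o→t is +5, o→u is +6, t→a is +7 — the shift increases by 1 each position. Letter i (0-indexed) is shifted by i+4, so successive shifts are 4, 5, 6, ….
For whole: w+4=a, h+5=m, o+6=u, l+7=s, e+8=m.

amusm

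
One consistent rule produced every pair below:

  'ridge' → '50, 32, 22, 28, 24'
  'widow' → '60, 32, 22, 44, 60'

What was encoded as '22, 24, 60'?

dew

r(#18)→50 and i(#9)→32: differences scale by 2, so n = 2·pos + 14. With a=1..z=26, the number is 2·pos + 14.
Undoing it on 22, 24, 60: 22→(22−14)÷2=4=d, 24→(24−14)÷2=5=e, 60→(60−14)÷2=23=w.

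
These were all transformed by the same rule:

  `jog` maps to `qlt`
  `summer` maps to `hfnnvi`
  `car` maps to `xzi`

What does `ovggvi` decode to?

letter

Letters are reflected about the middle of the alphabet (position → 25−position): Atbash.
Decoding ovggvi: o↔l, v↔e, g↔t, g↔t, v↔e, i↔r.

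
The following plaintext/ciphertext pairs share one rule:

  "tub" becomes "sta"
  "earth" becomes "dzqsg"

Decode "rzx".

Compare letters: t→s is +25, u→t is +25, b→a is +25 — a constant shift. It's a constant shift of +25 (ROT25).
Reversing it on rzx: r−25=s, z−25=a, x−25=y.

say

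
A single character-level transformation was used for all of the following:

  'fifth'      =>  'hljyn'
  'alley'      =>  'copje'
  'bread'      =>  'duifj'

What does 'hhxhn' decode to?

fetch

Letter i (0-indexed) is shifted by i+2, so successive shifts are 2, 3, 4, ….
Reversing it on hhxhn: h−2=f, h−3=e, x−4=t, h−5=c, n−6=h.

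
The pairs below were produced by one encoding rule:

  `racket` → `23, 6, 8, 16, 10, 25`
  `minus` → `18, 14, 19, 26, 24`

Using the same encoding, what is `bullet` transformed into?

7, 26, 17, 17, 10, 25

r is letter #18 and maps to 23: an offset of 5. Each letter is replaced by its alphabet position (a=1..z=26) + 5.
On bullet: b=2→7, u=21→26, l=12→17, l=12→17, e=5→10, t=20→25.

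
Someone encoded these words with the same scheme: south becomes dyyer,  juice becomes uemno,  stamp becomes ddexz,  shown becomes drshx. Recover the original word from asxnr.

pitch

A repeating key of period 3 is used — shifts +11, +10, +4 over and over.
Reversing it on asxnr: a−11=p, s−10=i, x−4=t, n−11=c, r−10=h.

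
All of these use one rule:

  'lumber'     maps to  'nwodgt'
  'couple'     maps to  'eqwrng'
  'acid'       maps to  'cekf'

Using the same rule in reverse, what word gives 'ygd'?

Each letter is shifted forward by 2 in the alphabet (a Caesar shift of +2).
Reversing it on ygd: y−2=w, g−2=e, d−2=b.

web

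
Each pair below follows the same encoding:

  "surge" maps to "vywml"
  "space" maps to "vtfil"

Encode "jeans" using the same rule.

In surge: s→v is +3, u→y is +4, r→w is +5, g→m is +6 — the shift increases by 1 each position. The shift increases by 1 at each position, starting from +3: 3, 4, 5, ….
On jeans: j+3=m, e+4=i, a+5=f, n+6=t, s+7=z.

miftz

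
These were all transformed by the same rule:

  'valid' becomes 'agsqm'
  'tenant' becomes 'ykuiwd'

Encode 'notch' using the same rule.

In valid: v→a is +5, a→g is +6, l→s is +7, i→q is +8 — the shift increases by 1 each position. The shift increases by 1 at each position, starting from +5: 5, 6, 7, ….
Applying it to notch: n+5=s, o+6=u, t+7=a, c+8=k, h+9=q.

suakq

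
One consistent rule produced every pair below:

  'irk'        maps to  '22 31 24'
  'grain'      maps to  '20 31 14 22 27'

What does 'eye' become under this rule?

18 38 18

i is letter #9 and maps to 22: an offset of 13. Each letter is replaced by its alphabet position (a=1..z=26) + 13.
Applying it to eye: e=5→18, y=25→38, e=5→18.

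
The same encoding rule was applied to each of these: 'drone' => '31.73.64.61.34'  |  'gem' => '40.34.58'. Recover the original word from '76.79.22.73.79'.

The formula is n = 3×(alphabet index, a=1) + 19.
Decoding 76.79.22.73.79: 76→(76−19)÷3=19=s, 79→(79−19)÷3=20=t, 22→(22−19)÷3=1=a, 73→(73−19)÷3=18=r, 79→(79−19)÷3=20=t.

start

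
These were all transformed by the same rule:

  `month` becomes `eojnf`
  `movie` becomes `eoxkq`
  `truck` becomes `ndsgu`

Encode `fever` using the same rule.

m(12)→e(4) and o(14)→o(14) fit y≡5x+22 (mod 26); the inverse of 5 mod 26 is 21. Each letter's alphabet position (a=0..z=25) is mapped through 5·x+22 mod 26 — an affine cipher.
On fever: f(5)→5·5+22≡21=v; e(4)→5·4+22≡16=q; v(21)→5·21+22≡23=x; e(4)→5·4+22≡16=q; r(17)→5·17+22≡3=d (all mod 26).

vqxqd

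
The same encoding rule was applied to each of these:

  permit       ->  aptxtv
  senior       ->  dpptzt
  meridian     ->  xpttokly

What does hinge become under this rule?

stprp

It's a Vigenère-style cipher with numeric key [11,11,2]: position i shifts by key[i mod 3].
Applying it to hinge: h+11=s, i+11=t, n+2=p, g+11=r, e+11=p.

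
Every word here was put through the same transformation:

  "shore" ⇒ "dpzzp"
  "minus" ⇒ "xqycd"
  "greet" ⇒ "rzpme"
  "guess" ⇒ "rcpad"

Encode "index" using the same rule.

Shifts by position in shore: pos 0: s→d (+11), pos 1: h→p (+8), pos 2: o→z (+11), pos 3: r→z (+8) — repeating every 2. The shifts repeat in a cycle of length 2: positions 0,1,… shift by +11, +8, then the pattern repeats.
For index: i+11=t, n+8=v, d+11=o, e+8=m, x+11=i.

tvomi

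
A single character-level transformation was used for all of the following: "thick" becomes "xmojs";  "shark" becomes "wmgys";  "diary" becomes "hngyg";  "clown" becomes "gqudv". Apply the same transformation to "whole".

Each letter shifts forward by (position + 4), i.e. 4, 5, 6, … — the shift grows by one for each successive letter.
Applying it to whole: w+4=a, h+5=m, o+6=u, l+7=s, e+8=m.

amusm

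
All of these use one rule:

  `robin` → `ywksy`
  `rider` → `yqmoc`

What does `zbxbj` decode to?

story

In robin: r→y is +7, o→w is +8, b→k is +9, i→s is +10 — the shift increases by 1 each position. Each letter shifts forward by (position + 7), i.e. 7, 8, 9, … — the shift grows by one for each successive letter.
Undoing it on zbxbj: z−7=s, b−8=t, x−9=o, b−10=r, j−11=y.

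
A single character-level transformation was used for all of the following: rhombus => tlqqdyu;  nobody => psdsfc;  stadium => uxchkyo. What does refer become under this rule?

Shifts by position in rhombus: pos 0: r→t (+2), pos 1: h→l (+4), pos 2: o→q (+2), pos 3: m→q (+4) — repeating every 2. The shifts repeat in a cycle of length 2: positions 0,1,… shift by +2, +4, then the pattern repeats.
On refer: r+2=t, e+4=i, f+2=h, e+4=i, r+2=t.

tihit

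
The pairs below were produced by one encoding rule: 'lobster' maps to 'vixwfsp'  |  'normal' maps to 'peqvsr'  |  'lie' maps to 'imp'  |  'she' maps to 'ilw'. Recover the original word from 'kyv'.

rug

The output letters match the input read backwards, each shifted +4: lobster reversed is retsbol. Two steps: reverse the string, then apply a Caesar shift of +4.
Undoing it on kyv: shift back: k−4=g, y−4=u, v−4=r → gur; then reverse → rug.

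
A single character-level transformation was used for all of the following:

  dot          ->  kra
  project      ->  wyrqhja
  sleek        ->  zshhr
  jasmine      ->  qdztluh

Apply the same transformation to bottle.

The rule splits by letter class: vowels +3, consonants +7.
On bottle: b(cons)+7=i, o(vowel)+3=r, t(cons)+7=a, t(cons)+7=a, l(cons)+7=s, e(vowel)+3=h.

iraash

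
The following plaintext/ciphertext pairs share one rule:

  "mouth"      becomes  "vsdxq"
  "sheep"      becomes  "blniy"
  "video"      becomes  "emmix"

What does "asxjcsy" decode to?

rooftop

Shifts by position in mouth: pos 0: m→v (+9), pos 1: o→s (+4), pos 2: u→d (+9), pos 3: t→x (+4) — repeating every 2. The shifts repeat in a cycle of length 2: positions 0,1,… shift by +9, +4, then the pattern repeats.
Undoing it on asxjcsy: a−9=r, s−4=o, x−9=o, j−4=f, c−9=t, s−4=o, y−9=p.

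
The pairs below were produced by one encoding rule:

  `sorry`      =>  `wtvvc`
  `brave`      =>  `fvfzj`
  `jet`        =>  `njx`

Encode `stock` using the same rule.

wxtgo

The shift depends on letter class: consonant s→w is +4, but vowel o→t is +5. Two shifts are in play — +5 for a/e/i/o/u, +4 for every other letter.
For stock: s(cons)+4=w, t(cons)+4=x, o(vowel)+5=t, c(cons)+4=g, k(cons)+4=o.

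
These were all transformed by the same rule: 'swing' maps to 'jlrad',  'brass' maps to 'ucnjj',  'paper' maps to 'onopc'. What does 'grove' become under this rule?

s(18)→j(9) and w(22)→l(11) fit y≡7x+13 (mod 26); the inverse of 7 mod 26 is 15. Treating letters as 0–25, the rule is x ↦ 7x + 13 (mod 26).
On grove: g(6)→7·6+13≡3=d; r(17)→7·17+13≡2=c; o(14)→7·14+13≡7=h; v(21)→7·21+13≡4=e; e(4)→7·4+13≡15=p (all mod 26).

dchep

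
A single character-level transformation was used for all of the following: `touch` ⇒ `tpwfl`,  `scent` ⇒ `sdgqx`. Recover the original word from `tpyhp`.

towel

In touch: t→t is +0, o→p is +1, u→w is +2, c→f is +3 — the shift increases by 1 each position. The shift increases by 1 at each position, starting from +0: 0, 1, 2, ….
Undoing it on tpyhp: t−0=t, p−1=o, y−2=w, h−3=e, p−4=l.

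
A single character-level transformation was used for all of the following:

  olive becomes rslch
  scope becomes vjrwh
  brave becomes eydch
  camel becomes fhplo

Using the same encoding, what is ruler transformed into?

Shifts by position in olive: pos 0: o→r (+3), pos 1: l→s (+7), pos 2: i→l (+3), pos 3: v→c (+7) — repeating every 2. It's a Vigenère-style cipher with numeric key [3,7]: position i shifts by key[i mod 2].
For ruler: r+3=u, u+7=b, l+3=o, e+7=l, r+3=u.

ubolu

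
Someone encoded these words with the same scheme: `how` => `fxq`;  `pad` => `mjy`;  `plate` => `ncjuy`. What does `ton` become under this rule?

wxc

The output letters match the input read backwards, each shifted +9: how reversed is woh. Two steps: reverse the string, then apply a Caesar shift of +9.
Applying it to ton: reverse → not; then shift: n+9=w, o+9=x, t+9=c.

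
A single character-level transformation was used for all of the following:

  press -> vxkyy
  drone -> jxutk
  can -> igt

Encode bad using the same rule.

Each letter is shifted forward by 6 in the alphabet (a Caesar shift of +6).
Applying it to bad: b+6=h, a+6=g, d+6=j.

hgj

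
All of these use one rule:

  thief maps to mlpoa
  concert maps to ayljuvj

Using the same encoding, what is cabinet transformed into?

alupihj

The output letters match the input read backwards, each shifted +7: thief reversed is feiht. Read the word backwards and shift each letter +7.
On cabinet: reverse → tenibac; then shift: t+7=a, e+7=l, n+7=u, i+7=p, b+7=i, a+7=h, c+7=j.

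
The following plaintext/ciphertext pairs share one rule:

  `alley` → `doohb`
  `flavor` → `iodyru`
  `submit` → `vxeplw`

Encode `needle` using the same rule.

qhhgoh

Compare letters: a→d is +3, l→o is +3, l→o is +3 — a constant shift. It's a constant shift of +3 (ROT3).
For needle: n+3=q, e+3=h, e+3=h, d+3=g, l+3=o, e+3=h.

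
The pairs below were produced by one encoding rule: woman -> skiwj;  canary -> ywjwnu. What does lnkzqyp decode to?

Compare letters: w→s is +22, o→k is +22, m→i is +22 — a constant shift. Each letter is shifted forward by 22 in the alphabet (a Caesar shift of +22).
Reversing it on lnkzqyp: l−22=p, n−22=r, k−22=o, z−22=d, q−22=u, y−22=c, p−22=t.

product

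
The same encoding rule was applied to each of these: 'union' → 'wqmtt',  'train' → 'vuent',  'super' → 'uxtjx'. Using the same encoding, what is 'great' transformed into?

iuifz

In union: u→w is +2, n→q is +3, i→m is +4, o→t is +5 — the shift increases by 1 each position. Letter i (0-indexed) is shifted by i+2, so successive shifts are 2, 3, 4, ….
On great: g+2=i, r+3=u, e+4=i, a+5=f, t+6=z.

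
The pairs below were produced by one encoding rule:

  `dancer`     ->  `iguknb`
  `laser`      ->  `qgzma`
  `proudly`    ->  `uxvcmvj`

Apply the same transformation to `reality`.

wkhtrdj

In dancer: d→i is +5, a→g is +6, n→u is +7, c→k is +8 — the shift increases by 1 each position. Each letter shifts forward by (position + 5), i.e. 5, 6, 7, … — the shift grows by one for each successive letter.
Applying it to reality: r+5=w, e+6=k, a+7=h, l+8=t, i+9=r, t+10=d, y+11=j.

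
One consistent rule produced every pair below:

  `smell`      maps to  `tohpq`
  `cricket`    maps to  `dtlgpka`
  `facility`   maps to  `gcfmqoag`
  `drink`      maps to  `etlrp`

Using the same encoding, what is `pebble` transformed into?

Letter i (0-indexed) is shifted by i+1, so successive shifts are 1, 2, 3, ….
For pebble: p+1=q, e+2=g, b+3=e, b+4=f, l+5=q, e+6=k.

qgefqk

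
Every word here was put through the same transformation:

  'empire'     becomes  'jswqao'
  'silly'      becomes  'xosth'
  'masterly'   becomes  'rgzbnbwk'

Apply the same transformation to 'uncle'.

ztjtn

In empire: e→j is +5, m→s is +6, p→w is +7, i→q is +8 — the shift increases by 1 each position. Letter i (0-indexed) is shifted by i+5, so successive shifts are 5, 6, 7, ….
Applying it to uncle: u+5=z, n+6=t, c+7=j, l+8=t, e+9=n.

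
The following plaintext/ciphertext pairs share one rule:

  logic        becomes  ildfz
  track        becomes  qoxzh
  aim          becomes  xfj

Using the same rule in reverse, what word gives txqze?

Compare letters: l→i is +23, o→l is +23, g→d is +23 — a constant shift. It's a constant shift of +23 (ROT23).
Reversing it on txqze: t−23=w, x−23=a, q−23=t, z−23=c, e−23=h.

watch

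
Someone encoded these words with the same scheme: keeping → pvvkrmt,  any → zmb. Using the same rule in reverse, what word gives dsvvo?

wheel

Each letter is replaced by its mirror in the alphabet: a↔z, b↔y, c↔x, and so on (the Atbash cipher).
Reversing it on dsvvo: d↔w, s↔h, v↔e, v↔e, o↔l.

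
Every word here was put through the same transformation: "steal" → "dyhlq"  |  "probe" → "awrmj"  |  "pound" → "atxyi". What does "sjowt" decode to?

A repeating key of period 3 is used — shifts +11, +5, +3 over and over.
Decoding sjowt: s−11=h, j−5=e, o−3=l, w−11=l, t−5=o.

hello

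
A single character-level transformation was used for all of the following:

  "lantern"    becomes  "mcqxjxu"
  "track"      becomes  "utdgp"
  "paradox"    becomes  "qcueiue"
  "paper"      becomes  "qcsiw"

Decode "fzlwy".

In lantern: l→m is +1, a→c is +2, n→q is +3, t→x is +4 — the shift increases by 1 each position. Each letter shifts forward by (position + 1), i.e. 1, 2, 3, … — the shift grows by one for each successive letter.
Undoing it on fzlwy: f−1=e, z−2=x, l−3=i, w−4=s, y−5=t.

exist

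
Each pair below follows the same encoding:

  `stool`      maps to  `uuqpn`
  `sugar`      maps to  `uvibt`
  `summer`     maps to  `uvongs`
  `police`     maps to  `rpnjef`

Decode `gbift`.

eager

Shifts by position in stool: pos 0: s→u (+2), pos 1: t→u (+1), pos 2: o→q (+2), pos 3: o→p (+1) — repeating every 2. The shifts repeat in a cycle of length 2: positions 0,1,… shift by +2, +1, then the pattern repeats.
Undoing it on gbift: g−2=e, b−1=a, i−2=g, f−1=e, t−2=r.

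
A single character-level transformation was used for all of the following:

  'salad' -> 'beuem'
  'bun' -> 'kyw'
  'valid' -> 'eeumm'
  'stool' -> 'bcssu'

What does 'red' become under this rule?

The rule splits by letter class: vowels +4, consonants +9.
Applying it to red: r(cons)+9=a, e(vowel)+4=i, d(cons)+9=m.

aim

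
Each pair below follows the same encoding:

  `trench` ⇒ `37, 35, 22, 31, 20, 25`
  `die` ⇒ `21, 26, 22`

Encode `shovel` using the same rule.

36, 25, 32, 39, 22, 29

t is letter #20 and maps to 37: an offset of 17. Letters become their 1-based position plus 17 (so a→18, b→19, …).
On shovel: s=19→36, h=8→25, o=15→32, v=22→39, e=5→22, l=12→29.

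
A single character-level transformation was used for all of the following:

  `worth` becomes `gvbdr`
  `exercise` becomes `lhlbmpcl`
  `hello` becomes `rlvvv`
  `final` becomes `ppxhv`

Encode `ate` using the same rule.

hdl

Two shifts are in play — +7 for a/e/i/o/u, +10 for every other letter.
On ate: a(vowel)+7=h, t(cons)+10=d, e(vowel)+7=l.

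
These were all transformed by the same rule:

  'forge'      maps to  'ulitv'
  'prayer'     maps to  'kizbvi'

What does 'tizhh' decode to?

Each pair mirrors across the alphabet (f↔u, o↔l, r↔i): positions sum to 25. Letters are reflected about the middle of the alphabet (position → 25−position): Atbash.
Reversing it on tizhh: t↔g, i↔r, z↔a, h↔s, h↔s.

grass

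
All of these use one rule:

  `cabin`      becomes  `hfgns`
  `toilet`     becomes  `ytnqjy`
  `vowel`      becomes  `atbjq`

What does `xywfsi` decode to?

strand

Compare letters: c→h is +5, a→f is +5, b→g is +5 — a constant shift. Every letter moves 5 places later in the alphabet, wrapping around z→a.
Undoing it on xywfsi: x−5=s, y−5=t, w−5=r, f−5=a, s−5=n, i−5=d.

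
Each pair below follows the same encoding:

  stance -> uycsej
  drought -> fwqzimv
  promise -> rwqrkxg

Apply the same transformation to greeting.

Shifts by position in stance: pos 0: s→u (+2), pos 1: t→y (+5), pos 2: a→c (+2), pos 3: n→s (+5) — repeating every 2. A repeating key of period 2 is used — shifts +2, +5 over and over.
On greeting: g+2=i, r+5=w, e+2=g, e+5=j, t+2=v, i+5=n, n+2=p, g+5=l.

iwgjvnpl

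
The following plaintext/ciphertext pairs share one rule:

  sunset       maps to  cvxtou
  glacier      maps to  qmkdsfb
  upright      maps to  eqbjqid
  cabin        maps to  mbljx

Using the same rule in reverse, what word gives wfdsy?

Shifts by position in sunset: pos 0: s→c (+10), pos 1: u→v (+1), pos 2: n→x (+10), pos 3: s→t (+1) — repeating every 2. A repeating key of period 2 is used — shifts +10, +1 over and over.
Reversing it on wfdsy: w−10=m, f−1=e, d−10=t, s−1=r, y−10=o.

metro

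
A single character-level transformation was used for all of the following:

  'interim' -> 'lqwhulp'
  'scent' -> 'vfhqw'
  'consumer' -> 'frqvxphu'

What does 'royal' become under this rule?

urbdo

Each letter is shifted forward by 3 in the alphabet (a Caesar shift of +3).
For royal: r+3=u, o+3=r, y+3=b, a+3=d, l+3=o.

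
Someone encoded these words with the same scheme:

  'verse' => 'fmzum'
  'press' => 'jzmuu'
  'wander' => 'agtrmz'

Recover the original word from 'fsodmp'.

This is an affine cipher: with a=0,…,z=25, each position x becomes (21x+6) mod 26.
Reversing it on fsodmp: f(5)→5·(5−6)≡21=v; s(18)→5·(18−6)≡8=i; o(14)→5·(14−6)≡14=o; d(3)→5·(3−6)≡11=l; m(12)→5·(12−6)≡4=e; p(15)→5·(15−6)≡19=t (all mod 26).

violet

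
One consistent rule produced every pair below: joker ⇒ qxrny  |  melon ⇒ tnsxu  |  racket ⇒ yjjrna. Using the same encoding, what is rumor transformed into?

The shift depends on letter class: consonant j→q is +7, but vowel o→x is +9. The rule splits by letter class: vowels +9, consonants +7.
On rumor: r(cons)+7=y, u(vowel)+9=d, m(cons)+7=t, o(vowel)+9=x, r(cons)+7=y.

ydtxy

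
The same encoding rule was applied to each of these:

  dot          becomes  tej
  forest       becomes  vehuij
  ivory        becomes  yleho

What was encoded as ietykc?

sodium

It's a constant shift of +16 (ROT16).
Decoding ietykc: i−16=s, e−16=o, t−16=d, y−16=i, k−16=u, c−16=m.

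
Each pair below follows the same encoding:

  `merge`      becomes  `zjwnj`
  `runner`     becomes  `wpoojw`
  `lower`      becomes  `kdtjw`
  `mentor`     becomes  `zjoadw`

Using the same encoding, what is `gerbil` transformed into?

m(12)→z(25) and e(4)→j(9) fit y≡15x+1 (mod 26); the inverse of 15 mod 26 is 7. Each letter's alphabet position (a=0..z=25) is mapped through 15·x+1 mod 26 — an affine cipher.
On gerbil: g(6)→15·6+1≡13=n; e(4)→15·4+1≡9=j; r(17)→15·17+1≡22=w; b(1)→15·1+1≡16=q; i(8)→15·8+1≡17=r; l(11)→15·11+1≡10=k (all mod 26).

njwqrk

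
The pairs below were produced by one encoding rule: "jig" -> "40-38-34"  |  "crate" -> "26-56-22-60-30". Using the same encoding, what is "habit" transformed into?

j(#10)→40 and i(#9)→38: differences scale by 2, so n = 2·pos + 20. The formula is n = 2×(alphabet index, a=1) + 20.
For habit: h=8→36, a=1→22, b=2→24, i=9→38, t=20→60.

36-22-24-38-60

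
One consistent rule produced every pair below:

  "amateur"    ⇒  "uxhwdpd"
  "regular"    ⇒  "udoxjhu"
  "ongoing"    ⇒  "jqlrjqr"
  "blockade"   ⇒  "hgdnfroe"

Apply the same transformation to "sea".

The output letters match the input read backwards, each shifted +3: amateur reversed is ruetama. Two steps: reverse the string, then apply a Caesar shift of +3.
On sea: reverse → aes; then shift: a+3=d, e+3=h, s+3=v.

dhv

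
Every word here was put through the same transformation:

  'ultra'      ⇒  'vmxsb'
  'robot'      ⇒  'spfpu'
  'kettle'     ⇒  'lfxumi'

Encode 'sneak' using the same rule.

Shifts by position in ultra: pos 0: u→v (+1), pos 1: l→m (+1), pos 2: t→x (+4), pos 3: r→s (+1), pos 4: a→b (+1) — repeating every 3. The shifts repeat in a cycle of length 3: positions 0,1,… shift by +1, +1, +4, then the pattern repeats.
For sneak: s+1=t, n+1=o, e+4=i, a+1=b, k+1=l.

toibl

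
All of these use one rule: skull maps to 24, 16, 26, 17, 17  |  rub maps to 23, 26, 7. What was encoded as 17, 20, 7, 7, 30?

s is letter #19 and maps to 24: an offset of 5. The number is (letter's place in the alphabet, a=1) + 5.
Undoing it on 17, 20, 7, 7, 30: 17→(17−5)÷1=12=l, 20→(20−5)÷1=15=o, 7→(7−5)÷1=2=b, 7→(7−5)÷1=2=b, 30→(30−5)÷1=25=y.

lobby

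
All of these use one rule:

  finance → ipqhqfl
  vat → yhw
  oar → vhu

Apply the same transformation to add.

The shift depends on letter class: consonant f→i is +3, but vowel i→p is +7. Two shifts are in play — +7 for a/e/i/o/u, +3 for every other letter.
Applying it to add: a(vowel)+7=h, d(cons)+3=g, d(cons)+3=g.

hgg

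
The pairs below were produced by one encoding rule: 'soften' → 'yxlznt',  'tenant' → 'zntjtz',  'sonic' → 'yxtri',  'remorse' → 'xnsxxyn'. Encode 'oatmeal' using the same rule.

xjzsnjr

The shift depends on letter class: consonant s→y is +6, but vowel o→x is +9. Two shifts are in play — +9 for a/e/i/o/u, +6 for every other letter.
Applying it to oatmeal: o(vowel)+9=x, a(vowel)+9=j, t(cons)+6=z, m(cons)+6=s, e(vowel)+9=n, a(vowel)+9=j, l(cons)+6=r.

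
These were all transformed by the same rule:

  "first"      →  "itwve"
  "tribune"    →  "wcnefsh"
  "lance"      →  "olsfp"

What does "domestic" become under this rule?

Shifts by position in first: pos 0: f→i (+3), pos 1: i→t (+11), pos 2: r→w (+5), pos 3: s→v (+3), pos 4: t→e (+11) — repeating every 3. A repeating key of period 3 is used — shifts +3, +11, +5 over and over.
For domestic: d+3=g, o+11=z, m+5=r, e+3=h, s+11=d, t+5=y, i+3=l, c+11=n.

gzrhdyln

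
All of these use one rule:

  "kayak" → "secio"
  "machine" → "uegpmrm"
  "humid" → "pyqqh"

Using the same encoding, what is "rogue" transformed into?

Shifts by position in kayak: pos 0: k→s (+8), pos 1: a→e (+4), pos 2: y→c (+4), pos 3: a→i (+8), pos 4: k→o (+4) — repeating every 3. A repeating key of period 3 is used — shifts +8, +4, +4 over and over.
Applying it to rogue: r+8=z, o+4=s, g+4=k, u+8=c, e+4=i.

zskci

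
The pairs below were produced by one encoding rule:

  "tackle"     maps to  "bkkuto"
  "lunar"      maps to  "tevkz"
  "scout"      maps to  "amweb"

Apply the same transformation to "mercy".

A repeating key of period 2 is used — shifts +8, +10 over and over.
For mercy: m+8=u, e+10=o, r+8=z, c+10=m, y+8=g.

uozmg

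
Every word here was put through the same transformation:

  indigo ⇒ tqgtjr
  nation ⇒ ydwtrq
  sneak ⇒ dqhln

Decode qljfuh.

Shifts by position in indigo: pos 0: i→t (+11), pos 1: n→q (+3), pos 2: d→g (+3), pos 3: i→t (+11), pos 4: g→j (+3), pos 5: o→r (+3) — repeating every 3. The shifts repeat in a cycle of length 3: positions 0,1,… shift by +11, +3, +3, then the pattern repeats.
Reversing it on qljfuh: q−11=f, l−3=i, j−3=g, f−11=u, u−3=r, h−3=e.

figure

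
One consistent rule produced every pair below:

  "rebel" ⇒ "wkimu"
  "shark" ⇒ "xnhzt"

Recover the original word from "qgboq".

laugh

In rebel: r→w is +5, e→k is +6, b→i is +7, e→m is +8 — the shift increases by 1 each position. Each letter shifts forward by (position + 5), i.e. 5, 6, 7, … — the shift grows by one for each successive letter.
Undoing it on qgboq: q−5=l, g−6=a, b−7=u, o−8=g, q−9=h.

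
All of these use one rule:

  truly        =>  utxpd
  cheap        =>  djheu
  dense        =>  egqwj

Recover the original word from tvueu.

In truly: t→u is +1, r→t is +2, u→x is +3, l→p is +4 — the shift increases by 1 each position. Each letter shifts forward by (position + 1), i.e. 1, 2, 3, … — the shift grows by one for each successive letter.
Decoding tvueu: t−1=s, v−2=t, u−3=r, e−4=a, u−5=p.

strap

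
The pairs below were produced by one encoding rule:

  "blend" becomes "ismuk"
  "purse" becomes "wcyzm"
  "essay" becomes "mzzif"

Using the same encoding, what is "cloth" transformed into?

jswao

The shift depends on letter class: consonant b→i is +7, but vowel e→m is +8. Two shifts are in play — +8 for a/e/i/o/u, +7 for every other letter.
For cloth: c(cons)+7=j, l(cons)+7=s, o(vowel)+8=w, t(cons)+7=a, h(cons)+7=o.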